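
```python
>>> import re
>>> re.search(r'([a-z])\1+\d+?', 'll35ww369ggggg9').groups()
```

('l',)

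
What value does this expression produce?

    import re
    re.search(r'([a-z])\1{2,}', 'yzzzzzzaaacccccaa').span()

A backreference is literal: `\1` must see the identical characters the first group matched.
The match spans [1:7] → 'zzzzzz'.

(1, 7)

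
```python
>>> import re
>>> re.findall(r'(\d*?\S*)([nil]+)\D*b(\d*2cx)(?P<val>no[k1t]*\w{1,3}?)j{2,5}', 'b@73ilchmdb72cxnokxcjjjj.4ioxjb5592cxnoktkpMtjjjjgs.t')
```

[('b@73ilchmdb72cxnokxcjjjj.4', 'i', '5592cx', 'noktkpMt')]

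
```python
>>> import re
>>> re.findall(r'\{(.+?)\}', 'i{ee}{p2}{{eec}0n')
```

['ee', 'p2', '{eec']

Because the quantifier is non-greedy, it stops expanding at the earliest point where the rest of the pattern can succeed.
Matches: at [1:5] match '{ee}', group 1 = 'ee'; at [5:9] match '{p2}', group 1 = 'p2'; at [9:15] match '{{eec}', group 1 = '{eec'.
With a single group, `findall` returns only what that group captured — 3 items.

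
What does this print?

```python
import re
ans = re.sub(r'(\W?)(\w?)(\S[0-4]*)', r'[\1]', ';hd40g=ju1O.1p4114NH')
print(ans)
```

[;][][][][][]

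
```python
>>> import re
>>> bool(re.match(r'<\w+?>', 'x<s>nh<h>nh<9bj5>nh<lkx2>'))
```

False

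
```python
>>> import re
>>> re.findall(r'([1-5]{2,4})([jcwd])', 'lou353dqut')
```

The pattern matches 2 to 4 of a character in [1-5] (captured); then one of [jcwd] (captured).
Walking the string: at [3:7] match '353d', groups = ('353', 'd').
2 groups means the one result is a tuple of 2 captured strings — 1 here.

[('353', 'd')]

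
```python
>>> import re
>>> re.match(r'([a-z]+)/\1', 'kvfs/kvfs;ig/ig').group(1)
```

The match spans [0:9] → 'kvfs/kvfs'.
Captured: group 1 = 'kvfs'.

'kvfs'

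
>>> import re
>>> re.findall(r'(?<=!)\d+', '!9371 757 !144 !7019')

['9371', '144', '7019']

The lookaround is zero-width — it requires the adjacent text to match without consuming it, so the asserted text isn't part of the match.
No capturing groups, so `findall` returns the 3 full match strings.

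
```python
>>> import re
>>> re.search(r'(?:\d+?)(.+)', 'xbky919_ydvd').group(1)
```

'19_ydvd'

The match spans [4:12] → '919_ydvd'.
Captured: group 1 = '19_ydvd'.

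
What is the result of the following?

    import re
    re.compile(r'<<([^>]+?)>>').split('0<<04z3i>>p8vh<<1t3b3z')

['0', '04z3i', 'p8vh<<1t3b3z']

Matches to split on: at [1:10] → '<<04z3i>>'.
The group in the pattern means `split` returns the separators' captures alongside the pieces.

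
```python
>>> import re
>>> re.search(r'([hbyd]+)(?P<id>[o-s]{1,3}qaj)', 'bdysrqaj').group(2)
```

Pattern: one or more of one of [hbyd] (captured); then 1 to 3 of a character in [o-s], then the literal 'qaj' (captured as 'id').
Unlike `match`, `search` isn't anchored — it looks for the pattern anywhere in the string.
The match spans [0:8] → 'bdysrqaj'.
Captured: group 1 = 'bdy', group 2 = 'srqaj'.

'srqaj'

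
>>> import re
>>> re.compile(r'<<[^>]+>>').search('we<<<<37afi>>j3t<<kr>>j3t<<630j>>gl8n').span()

(2, 13)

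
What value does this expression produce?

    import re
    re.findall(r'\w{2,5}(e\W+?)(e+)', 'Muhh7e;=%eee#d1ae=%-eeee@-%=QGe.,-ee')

The pattern matches 2 to 5 of a word character; then the literal 'e', then one or more of a non-word character (lazy) (captured); then one or more of a literal 'e' (captured).
2 groups means each result is a tuple of 2 captured strings — 3 here.

[('e;=%', 'eee'), ('e=%-', 'eeee'), ('e.,-', 'ee')]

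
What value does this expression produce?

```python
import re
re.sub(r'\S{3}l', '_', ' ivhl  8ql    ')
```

' _  8ql    '

The pattern matches exactly 3 of a non-whitespace character; then a literal 'l'.
Matches: at [1:5] → 'ivhl'.
Every occurrence is swapped for '_'.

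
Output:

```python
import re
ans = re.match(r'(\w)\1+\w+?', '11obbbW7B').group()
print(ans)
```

`\1` is not a pattern — it's the concrete string captured by group 1, re-applied verbatim.
`match` is anchored at position 0; if the pattern doesn't fit there, it returns None.
The match spans [0:3] → '11o'.
Captured: group 1 = '1'.

11o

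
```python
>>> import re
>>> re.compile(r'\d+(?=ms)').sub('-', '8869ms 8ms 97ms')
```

The `(?=…)`/`(?<=…)` assertion just peeks at neighbouring text; it doesn't advance the match position.
Matches: at [0:4] → '8869'; at [7:8] → '8'; at [11:13] → '97'.
Every occurrence is swapped for '-'.

'-ms -ms -ms'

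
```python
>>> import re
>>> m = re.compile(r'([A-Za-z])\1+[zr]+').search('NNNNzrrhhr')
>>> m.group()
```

'NNNNzrr'

`\1` has to match the exact text group 1 already captured.
The match spans [0:7] → 'NNNNzrr'.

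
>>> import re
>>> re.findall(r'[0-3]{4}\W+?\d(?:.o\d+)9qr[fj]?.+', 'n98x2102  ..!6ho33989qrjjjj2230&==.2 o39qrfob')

['2102  ..!6ho33989qrjjjj2230&==.2 o39qrfob']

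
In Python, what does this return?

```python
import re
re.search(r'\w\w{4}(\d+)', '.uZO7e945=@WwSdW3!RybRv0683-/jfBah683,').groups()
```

('945',)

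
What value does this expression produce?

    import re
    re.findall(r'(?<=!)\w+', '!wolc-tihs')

['wolc']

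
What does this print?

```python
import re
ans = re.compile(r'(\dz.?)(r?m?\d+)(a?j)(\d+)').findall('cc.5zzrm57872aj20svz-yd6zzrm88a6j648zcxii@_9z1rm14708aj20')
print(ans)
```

This matches a digit, then the literal 'z', then optionally any character (captured); then optionally a literal 'r', then optionally a literal 'm', then one or more of a digit (captured); then optionally the literal 'a', then the literal 'j' (captured); then one or more of a digit (captured).
Walking the string: at [3:17] match '5zzrm57872aj20', groups = ('5zz', 'rm57872', 'aj', '20'); at [43:57] match '9z1rm14708aj20', groups = ('9z1', 'rm14708', 'aj', '20').
4 groups means each result is a tuple of 4 captured strings — 2 here.

[('5zz', 'rm57872', 'aj', '20'), ('9z1', 'rm14708', 'aj', '20')]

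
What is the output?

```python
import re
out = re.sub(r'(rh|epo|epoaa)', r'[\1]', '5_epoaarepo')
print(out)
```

5_[epo]aar[epo]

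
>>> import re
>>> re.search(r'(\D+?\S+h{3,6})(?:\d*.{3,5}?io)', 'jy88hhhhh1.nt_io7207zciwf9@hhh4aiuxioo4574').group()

'jy88hhhhh1.nt_io7207zciwf9@hhh4aiuxio'

Pattern: one or more of a non-digit (lazy), then one or more of a non-whitespace character, then 3 to 6 of a literal 'h' (captured); then zero or more of a digit, then 3 to 5 of any character (lazy), then the literal 'io' (non-capturing group).
The match spans [0:37] → 'jy88hhhhh1.nt_io7207zciwf9@hhh4aiuxio'.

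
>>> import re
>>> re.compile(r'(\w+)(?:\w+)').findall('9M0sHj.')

['9M0sH']

The pattern matches one or more of a word character (captured); then one or more of a word character (non-capturing group).
Matches: at [0:6] match '9M0sHj', group 1 = '9M0sH'.
With a single group, `findall` returns only what that group captured — 1 item.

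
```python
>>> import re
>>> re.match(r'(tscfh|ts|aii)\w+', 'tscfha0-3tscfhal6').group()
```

With `match`, the pattern is implicitly anchored at the beginning.
The match spans [0:7] → 'tscfha0'.

'tscfha0'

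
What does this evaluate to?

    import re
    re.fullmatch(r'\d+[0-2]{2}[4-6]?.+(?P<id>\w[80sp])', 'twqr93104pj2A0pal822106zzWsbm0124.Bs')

This matches one or more of a digit, then exactly 2 of a character in [0-2], then optionally a character in [4-6]; then one or more of any character; then a word character, then one of [80sp] (captured as 'id').
`re.fullmatch` requires the pattern to consume the entire string.
Here there's no way to consume every character, so the call returns None.

None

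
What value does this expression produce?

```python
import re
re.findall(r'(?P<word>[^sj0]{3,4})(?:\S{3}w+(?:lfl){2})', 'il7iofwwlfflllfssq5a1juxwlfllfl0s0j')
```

['q5a1']

The pattern matches 3 to 4 of any character except [sj0] (captured as 'word'); then exactly 3 of a non-whitespace character, then one or more of a literal 'w', then the literal 'lfl' repeated 2 times (non-capturing group).
Walking the string: at [17:31] match 'q5a1juxwlfllfl', group 1 = 'q5a1'.
Because there's exactly one group, `findall` drops the full match and keeps group 1 from the one hit.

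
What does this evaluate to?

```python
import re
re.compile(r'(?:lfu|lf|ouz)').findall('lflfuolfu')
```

['lf', 'lfu', 'lfu']

The regex engine tests alternatives in the order written; an earlier branch that matches wins even if a later one would match more.
Since nothing is captured, `findall` lists the 3 matched substrings directly.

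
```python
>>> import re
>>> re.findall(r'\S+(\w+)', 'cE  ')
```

['E']

With a single group, `findall` returns only what that group captured — 1 item.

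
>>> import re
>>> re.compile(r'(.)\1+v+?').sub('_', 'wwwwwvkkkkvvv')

'__vv'

The backreference `\1` re-matches whatever the first group consumed, character for character.
Matches: at [0:6] → 'wwwwwv'; at [6:11] → 'kkkkv'.
Every occurrence is swapped for '_'.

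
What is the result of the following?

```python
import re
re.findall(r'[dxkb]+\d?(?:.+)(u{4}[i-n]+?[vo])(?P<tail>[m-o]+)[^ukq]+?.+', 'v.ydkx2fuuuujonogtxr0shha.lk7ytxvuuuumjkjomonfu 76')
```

[('uuuumjkjo', 'mon')]

This matches one or more of one of [dxkb], then optionally a digit; then one or more of any character (non-capturing group); then exactly 4 of the literal 'u', then one or more of a character in [i-n] (lazy), then one of [vo] (captured); then one or more of a character in [m-o] (captured as 'tail'); then one or more of any character except [ukq] (lazy), then one or more of any character.
Matches: at [3:50] match 'dkx2fuuuujonogtxr0shha.lk7ytxvuuuumjkjomonfu 76', groups = ('uuuumjkjo', 'mon').
Multiple groups make `findall` return tuples — one 2-tuple for the one match.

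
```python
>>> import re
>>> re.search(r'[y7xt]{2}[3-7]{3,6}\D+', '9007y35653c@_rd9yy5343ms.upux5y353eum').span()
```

(3, 15)

Pattern: exactly 2 of one of [y7xt]; then 3 to 6 of a character in [3-7], then one or more of a non-digit.
Unlike `match`, `search` isn't anchored — it looks for the pattern anywhere in the string.
The match spans [3:15] → '7y35653c@_rd'.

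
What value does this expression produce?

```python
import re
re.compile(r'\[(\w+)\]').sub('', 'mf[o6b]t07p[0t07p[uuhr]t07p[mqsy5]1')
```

`sub` substitutes '' at each match site.

'mft07p[0t07pt07p1'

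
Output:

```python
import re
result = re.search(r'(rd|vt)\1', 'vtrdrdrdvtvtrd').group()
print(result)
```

A backreference is literal: `\1` must see the identical characters the first group matched.
The match spans [2:6] → 'rdrd'.

rdrd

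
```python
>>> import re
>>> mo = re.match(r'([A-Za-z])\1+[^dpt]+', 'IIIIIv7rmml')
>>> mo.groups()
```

The backreference `\1` re-matches whatever the first group consumed, character for character.
`re.match` won't scan ahead — the pattern has to work from the very first character.
The match spans [0:11] → 'IIIIIv7rmml'.
Captured: group 1 = 'I'.

('I',)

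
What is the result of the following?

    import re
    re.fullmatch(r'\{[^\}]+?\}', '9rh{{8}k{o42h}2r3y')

`re.fullmatch` requires the pattern to consume the entire string.
Here the pattern can't cover the whole string, so the call returns None.

None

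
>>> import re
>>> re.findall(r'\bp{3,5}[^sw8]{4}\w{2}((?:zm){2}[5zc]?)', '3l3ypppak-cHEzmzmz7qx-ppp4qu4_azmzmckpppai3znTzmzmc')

['zmzmc']

The pattern matches a word boundary (`\b`, zero-width); then 3 to 5 of the literal 'p', then exactly 4 of any character except [sw8], then exactly 2 of a word character; then the literal 'zm' repeated 2 times, then optionally one of [5zc] (captured).
Matches: at [22:36] match 'ppp4qu4_azmzmc', group 1 = 'zmzmc'.
`findall` collects group 1 from the one match (1 total).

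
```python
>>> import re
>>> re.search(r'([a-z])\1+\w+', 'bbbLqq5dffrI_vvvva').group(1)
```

The match spans [0:18] → 'bbbLqq5dffrI_vvvva'.
Captured: group 1 = 'b'.

'b'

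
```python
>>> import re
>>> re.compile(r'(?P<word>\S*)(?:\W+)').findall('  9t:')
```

Pattern: zero or more of a non-whitespace character (captured as 'word'); then one or more of a non-word character (non-capturing group).
Matches: at [0:2] match '  ', group 1 = ''; at [2:5] match '9t:', group 1 = '9t'.
`findall` collects group 1 from each match (2 total).

['', '9t']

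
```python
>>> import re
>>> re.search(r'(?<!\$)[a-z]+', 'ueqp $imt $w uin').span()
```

`(?!…)`/`(?<!…)` only lets a position through if the neighbouring text does NOT match; no characters are consumed.
`search` walks the string left to right and returns the first match it finds.
The match spans [0:4] → 'ueqp'.

(0, 4)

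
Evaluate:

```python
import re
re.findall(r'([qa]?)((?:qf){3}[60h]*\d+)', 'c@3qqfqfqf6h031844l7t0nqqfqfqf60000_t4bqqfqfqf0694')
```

[('q', 'qfqfqf6h031844'), ('q', 'qfqfqf60000'), ('q', 'qfqfqf0694')]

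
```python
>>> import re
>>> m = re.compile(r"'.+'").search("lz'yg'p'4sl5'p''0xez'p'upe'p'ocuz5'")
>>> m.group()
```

"'yg'p'4sl5'p''0xez'p'upe'p'ocuz5'"

Unlike `match`, `search` isn't anchored — it looks for the pattern anywhere in the string.
The match spans [2:35] → "'yg'p'4sl5'p''0xez'p'upe'p'ocuz5'".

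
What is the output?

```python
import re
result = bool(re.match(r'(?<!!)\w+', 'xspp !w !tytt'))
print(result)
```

True

A negative assertion filters positions out without eating any characters.
With `match`, the pattern is implicitly anchored at the beginning.
The match spans [0:4] → 'xspp'.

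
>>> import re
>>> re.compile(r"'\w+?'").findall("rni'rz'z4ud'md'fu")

Walking the string: at [3:7] → "'rz'"; at [11:15] → "'md'".
With no groups in the pattern, `findall` gives back each whole match — 2 here.

["'rz'", "'md'"]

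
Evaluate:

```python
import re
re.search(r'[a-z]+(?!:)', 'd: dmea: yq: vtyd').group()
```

'dme'

`(?!…)`/`(?<!…)` only lets a position through if the neighbouring text does NOT match; no characters are consumed.
Unlike `match`, `search` isn't anchored — it looks for the pattern anywhere in the string.
The match spans [3:6] → 'dme'.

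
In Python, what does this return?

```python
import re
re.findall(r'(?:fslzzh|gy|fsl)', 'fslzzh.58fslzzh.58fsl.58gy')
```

['fslzzh', 'fslzzh', 'fsl', 'gy']

Branches in `(...|...)` are attempted left-to-right; the first branch that allows the whole pattern to succeed is taken.
Matches: at [0:6] → 'fslzzh'; at [9:15] → 'fslzzh'; at [18:21] → 'fsl'; at [24:26] → 'gy'.
No capturing groups, so `findall` returns the 4 full match strings.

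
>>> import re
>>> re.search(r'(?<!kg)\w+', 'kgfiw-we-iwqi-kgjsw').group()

Because the assertion is negative and zero-width, positions next to the forbidden text are skipped.
Unlike `match`, `search` isn't anchored — it looks for the pattern anywhere in the string.
The match spans [0:5] → 'kgfiw'.

'kgfiw'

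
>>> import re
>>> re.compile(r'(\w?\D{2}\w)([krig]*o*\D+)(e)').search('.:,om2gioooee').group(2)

Pattern: optionally a word character, then exactly 2 of a non-digit, then a word character (captured); then zero or more of one of [krig], then zero or more of a literal 'o', then one or more of a non-digit (captured); then a literal 'e' (captured).
`search` walks the string left to right and returns the first match it finds.
The match spans [3:13] → 'om2gioooee'.
Captured: group 1 = 'om2', group 2 = 'gioooe', group 3 = 'e'.

'gioooe'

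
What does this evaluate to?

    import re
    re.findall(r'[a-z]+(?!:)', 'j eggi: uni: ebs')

['j', 'egg', 'un', 'ebs']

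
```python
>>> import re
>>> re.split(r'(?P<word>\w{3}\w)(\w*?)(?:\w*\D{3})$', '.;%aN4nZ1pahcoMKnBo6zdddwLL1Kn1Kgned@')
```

Lazy quantifiers expand one character at a time until the remainder of the pattern can match.
Because the pattern has a capturing group, `split` also inserts each captured text between the pieces.

['.;%', 'aN4n', '', '']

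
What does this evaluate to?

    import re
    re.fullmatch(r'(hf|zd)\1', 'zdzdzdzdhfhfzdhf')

None

For `fullmatch`, every character of the input must be accounted for by the pattern.
Here the string isn't matched end-to-end, so the call returns None.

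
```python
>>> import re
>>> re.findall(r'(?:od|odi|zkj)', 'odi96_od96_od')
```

Branches in `(...|...)` are attempted left-to-right; the first branch that allows the whole pattern to succeed is taken.
Matches: at [0:2] → 'od'; at [6:8] → 'od'; at [11:13] → 'od'.
`findall` yields the raw match text (3 of them) because the pattern has no groups.

['od', 'od', 'od']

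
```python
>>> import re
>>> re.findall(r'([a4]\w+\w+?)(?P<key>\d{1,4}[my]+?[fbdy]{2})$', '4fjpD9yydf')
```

The pattern matches one of [a4], then one or more of a word character, then one or more of a word character (lazy) (captured); then 1 to 4 of a digit, then one or more of one of [my] (lazy), then exactly 2 of one of [fbdy] (captured as 'key'); then anchored at the end.
Matches: at [0:10] match '4fjpD9yydf', groups = ('4fjpD', '9yydf').
With 2 capturing groups, `findall` returns a 2-tuple per match.

[('4fjpD', '9yydf')]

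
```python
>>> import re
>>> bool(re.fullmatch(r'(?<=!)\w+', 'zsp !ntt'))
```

The `(?=…)`/`(?<=…)` assertion just peeks at neighbouring text; it doesn't advance the match position.
`re.fullmatch` is like wrapping the pattern in `^…$` (in single-line mode).
Here the string isn't matched end-to-end, so the call returns None, and `bool(None)` is False.

False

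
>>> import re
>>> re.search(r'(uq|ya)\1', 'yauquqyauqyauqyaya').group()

'uquq'

`\1` is not a pattern — it's the concrete string captured by group 1, re-applied verbatim.
`search` walks the string left to right and returns the first match it finds.
The match spans [2:6] → 'uquq'.
Captured: group 1 = 'uq'.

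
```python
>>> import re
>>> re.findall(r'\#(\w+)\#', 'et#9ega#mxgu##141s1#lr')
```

Walking the string: at [2:8] match '#9ega#', group 1 = '9ega'; at [13:20] match '#141s1#', group 1 = '141s1'.
`findall` collects group 1 from each match (2 total).

['9ega', '141s1']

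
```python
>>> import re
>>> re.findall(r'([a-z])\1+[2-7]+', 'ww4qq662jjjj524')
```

['w', 'q', 'j']

`\1` is not a pattern — it's the concrete string captured by group 1, re-applied verbatim.
With a single group, `findall` returns only what that group captured — 3 items.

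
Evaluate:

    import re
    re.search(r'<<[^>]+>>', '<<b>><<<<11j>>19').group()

'<<b>>'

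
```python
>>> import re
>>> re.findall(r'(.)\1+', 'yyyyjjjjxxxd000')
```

['y', 'j', 'x', '0']

`\1` is not a pattern — it's the concrete string captured by group 1, re-applied verbatim.
With a single group, `findall` returns only what that group captured — 4 items.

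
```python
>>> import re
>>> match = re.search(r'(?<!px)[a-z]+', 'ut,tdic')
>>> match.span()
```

The negative lookaround is zero-width — it rules out positions where the adjacent text would match, without consuming anything.
`re.search` tries every starting position until one works.
The match spans [0:2] → 'ut'.

(0, 2)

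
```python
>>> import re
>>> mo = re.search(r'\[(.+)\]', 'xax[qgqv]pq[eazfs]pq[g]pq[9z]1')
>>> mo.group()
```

`re.search` scans for the first position where the pattern succeeds.
The match spans [3:29] → '[qgqv]pq[eazfs]pq[g]pq[9z]'.
Captured: group 1 = 'qgqv]pq[eazfs]pq[g]pq[9z'.

'[qgqv]pq[eazfs]pq[g]pq[9z]'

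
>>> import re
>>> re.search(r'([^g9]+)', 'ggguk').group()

'uk'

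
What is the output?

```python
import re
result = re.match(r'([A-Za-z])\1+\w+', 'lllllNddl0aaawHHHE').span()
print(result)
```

`match` is anchored at position 0; if the pattern doesn't fit there, it returns None.
The match spans [0:18] → 'lllllNddl0aaawHHHE'.

(0, 18)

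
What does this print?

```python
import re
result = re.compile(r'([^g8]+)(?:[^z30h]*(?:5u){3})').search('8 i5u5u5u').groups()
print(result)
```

(' i',)

The pattern matches one or more of any character except [g8] (captured); then zero or more of any character except [z30h], then the literal '5u' repeated 3 times (non-capturing group).
`search` walks the string left to right and returns the first match it finds.
The match spans [1:9] → ' i5u5u5u'.
Captured: group 1 = ' i'.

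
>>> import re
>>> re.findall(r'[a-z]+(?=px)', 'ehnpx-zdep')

['ehn']

The lookaround is zero-width — it requires the adjacent text to match without consuming it, so the asserted text isn't part of the match.
Since nothing is captured, `findall` lists the 1 matched substring directly.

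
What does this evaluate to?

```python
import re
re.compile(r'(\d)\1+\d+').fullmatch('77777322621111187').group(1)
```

The match spans [0:17] → '77777322621111187'.
Captured: group 1 = '7'.

'7'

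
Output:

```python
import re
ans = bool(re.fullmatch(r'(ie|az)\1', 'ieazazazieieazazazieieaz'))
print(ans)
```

`re.fullmatch` requires the pattern to consume the entire string.
Here the string isn't matched end-to-end, so the call returns None, and `bool(None)` is False.

False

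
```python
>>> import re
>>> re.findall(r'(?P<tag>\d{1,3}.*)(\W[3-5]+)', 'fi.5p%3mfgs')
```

Pattern: 1 to 3 of a digit, then zero or more of any character (captured as 'tag'); then a non-word character, then one or more of a character in [3-5] (captured).
Scanning left to right: at [3:7] match '5p%3', groups = ('5p', '%3').
2 groups means the one result is a tuple of 2 captured strings — 1 here.

[('5p', '%3')]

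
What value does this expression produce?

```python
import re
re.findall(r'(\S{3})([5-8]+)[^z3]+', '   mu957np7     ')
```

[('mu9', '57')]

This matches exactly 3 of a non-whitespace character (captured); then one or more of a character in [5-8] (captured); then one or more of any character except [z3].
Scanning left to right: at [3:16] match 'mu957np7     ', groups = ('mu9', '57').
2 groups means the one result is a tuple of 2 captured strings — 1 here.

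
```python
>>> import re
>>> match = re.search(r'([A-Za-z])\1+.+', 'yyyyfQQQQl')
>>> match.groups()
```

The match spans [0:10] → 'yyyyfQQQQl'.
Captured: group 1 = 'y'.

('y',)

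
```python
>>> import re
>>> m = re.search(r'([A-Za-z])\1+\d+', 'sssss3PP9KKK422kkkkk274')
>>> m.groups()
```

('s',)

The backreference `\1` re-matches whatever the first group consumed, character for character.
`re.search` scans for the first position where the pattern succeeds.
The match spans [0:6] → 'sssss3'.
Captured: group 1 = 's'.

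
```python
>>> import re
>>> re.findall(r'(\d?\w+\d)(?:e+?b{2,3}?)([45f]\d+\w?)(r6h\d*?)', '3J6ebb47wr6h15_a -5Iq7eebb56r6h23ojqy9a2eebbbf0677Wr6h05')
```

[('3J6', '47w', 'r6h'), ('5Iq7eebb56r6h23ojqy9a2', 'f0677W', 'r6h')]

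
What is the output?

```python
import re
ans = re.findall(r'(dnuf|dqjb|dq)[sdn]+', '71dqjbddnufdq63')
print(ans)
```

['dqjb']

Because there's exactly one group, `findall` drops the full match and keeps group 1 from the one hit.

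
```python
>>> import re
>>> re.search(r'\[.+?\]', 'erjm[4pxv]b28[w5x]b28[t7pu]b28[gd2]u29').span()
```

(4, 10)

Unlike `match`, `search` isn't anchored — it looks for the pattern anywhere in the string.
The match spans [4:10] → '[4pxv]'.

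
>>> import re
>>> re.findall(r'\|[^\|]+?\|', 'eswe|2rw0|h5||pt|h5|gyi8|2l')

['|2rw0|', '|pt|', '|gyi8|']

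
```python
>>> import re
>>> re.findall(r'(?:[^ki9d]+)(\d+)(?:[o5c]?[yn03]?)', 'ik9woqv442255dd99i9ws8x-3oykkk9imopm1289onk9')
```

['5', '3', '9']

Pattern: one or more of any character except [ki9d] (non-capturing group); then one or more of a digit (captured); then optionally one of [o5c], then optionally one of [yn03] (non-capturing group).
Matches: at [3:13] match 'woqv442255', group 1 = '5'; at [19:27] match 'ws8x-3oy', group 1 = '3'; at [32:42] match 'mopm1289on', group 1 = '9'.
One capturing group, so `findall` returns just the captured substring from each match — 3 in all.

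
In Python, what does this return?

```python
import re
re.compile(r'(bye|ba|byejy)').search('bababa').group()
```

'ba'

`search` walks the string left to right and returns the first match it finds.
The match spans [0:2] → 'ba'.
Captured: group 1 = 'ba'.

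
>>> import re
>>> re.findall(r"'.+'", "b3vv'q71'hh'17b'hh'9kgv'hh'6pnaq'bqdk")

["'q71'hh'17b'hh'9kgv'hh'6pnaq'"]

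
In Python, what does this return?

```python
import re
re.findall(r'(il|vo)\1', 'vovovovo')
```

['vo', 'vo']

A backreference is literal: `\1` must see the identical characters the first group matched.
One capturing group, so `findall` returns just the captured substring from each match — 2 in all.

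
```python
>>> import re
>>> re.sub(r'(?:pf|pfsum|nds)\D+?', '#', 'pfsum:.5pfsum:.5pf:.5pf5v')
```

'#um:.5#um:.5#.5pf5v'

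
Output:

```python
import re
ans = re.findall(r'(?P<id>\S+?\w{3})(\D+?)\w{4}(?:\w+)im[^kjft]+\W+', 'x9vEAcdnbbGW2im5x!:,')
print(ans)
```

[('x9vE', 'A')]

The pattern matches one or more of a non-whitespace character (lazy), then exactly 3 of a word character (captured as 'id'); then one or more of a non-digit (lazy) (captured); then exactly 4 of a word character; then one or more of a word character (non-capturing group); then the literal 'im', then one or more of any character except [kjft], then one or more of a non-word character.
A `+?`/`*?`/`{m,n}?` starts at its minimum and grows only as far as needed for what follows to match.
Matches: at [0:20] match 'x9vEAcdnbbGW2im5x!:,', groups = ('x9vE', 'A').
`findall` packs the 2 group values into a tuple for every match.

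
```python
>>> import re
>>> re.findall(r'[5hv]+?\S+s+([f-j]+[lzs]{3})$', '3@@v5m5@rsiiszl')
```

Pattern: one or more of one of [5hv] (lazy), then one or more of a non-whitespace character, then one or more of a literal 's'; then one or more of a character in [f-j], then exactly 3 of one of [lzs] (captured); then anchored at the end.
Because there's exactly one group, `findall` drops the full match and keeps group 1 from the one hit.

['iiszl']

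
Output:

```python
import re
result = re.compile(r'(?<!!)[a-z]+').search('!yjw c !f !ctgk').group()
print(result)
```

jw

The negative lookahead/lookbehind blocks any match where the forbidden context is present.
`re.search` scans for the first position where the pattern succeeds.
The match spans [2:4] → 'jw'.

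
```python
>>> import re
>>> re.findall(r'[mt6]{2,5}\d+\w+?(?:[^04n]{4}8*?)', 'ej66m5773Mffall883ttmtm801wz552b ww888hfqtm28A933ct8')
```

['66m5773Mffal', 'ttmtm801wz552', 'tm28A933c']

Pattern: 2 to 5 of one of [mt6], then one or more of a digit; then one or more of a word character (lazy); then exactly 4 of any character except [04n], then zero or more of the literal '8' (lazy) (non-capturing group).
With no groups in the pattern, `findall` gives back each whole match — 3 here.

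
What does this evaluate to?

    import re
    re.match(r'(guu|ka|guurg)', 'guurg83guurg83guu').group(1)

'guu'

The regex engine tests alternatives in the order written; an earlier branch that matches wins even if a later one would match more.
With `match`, the pattern is implicitly anchored at the beginning.
The match spans [0:3] → 'guu'.
Captured: group 1 = 'guu'.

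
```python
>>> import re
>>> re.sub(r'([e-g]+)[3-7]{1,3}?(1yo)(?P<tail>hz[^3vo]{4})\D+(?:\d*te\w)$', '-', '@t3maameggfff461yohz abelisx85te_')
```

The pattern matches one or more of a character in [e-g] (captured); then 1 to 3 of a character in [3-7] (lazy); then the literal '1y', then the literal 'o' (captured); then the literal 'hz', then exactly 4 of any character except [3vo] (captured as 'tail'); then one or more of a non-digit; then zero or more of a digit, then the literal 'te', then a word character (non-capturing group); then anchored at the end.
Matches: at [7:33] → 'eggfff461yohz abelisx85te_'.
`sub` substitutes '-' at each match site.

'@t3maam-'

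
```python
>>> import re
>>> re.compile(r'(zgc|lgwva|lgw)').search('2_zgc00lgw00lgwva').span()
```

(2, 5)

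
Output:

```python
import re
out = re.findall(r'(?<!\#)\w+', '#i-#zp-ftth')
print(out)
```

Because the assertion is negative and zero-width, positions next to the forbidden text are skipped.
Walking the string: at [5:6] → 'p'; at [7:11] → 'ftth'.
With no groups in the pattern, `findall` gives back each whole match — 2 here.

['p', 'ftth']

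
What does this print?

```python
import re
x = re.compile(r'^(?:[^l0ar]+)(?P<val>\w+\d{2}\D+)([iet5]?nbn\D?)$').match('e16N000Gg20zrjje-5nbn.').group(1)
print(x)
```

000Gg20zrjje-

This matches anchored at the start of the string; then one or more of any character except [l0ar] (non-capturing group); then one or more of a word character, then exactly 2 of a digit, then one or more of a non-digit (captured as 'val'); then optionally one of [iet5], then the literal 'nbn', then optionally a non-digit (captured); then anchored at the end.
`match` is anchored at position 0; if the pattern doesn't fit there, it returns None.
The match spans [0:22] → 'e16N000Gg20zrjje-5nbn.'.
Captured: group 1 = '000Gg20zrjje-', group 2 = '5nbn.'.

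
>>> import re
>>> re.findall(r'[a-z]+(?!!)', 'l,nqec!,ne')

['l', 'nqe', 'ne']

A negative assertion filters positions out without eating any characters.
No capturing groups, so `findall` returns the 3 full match strings.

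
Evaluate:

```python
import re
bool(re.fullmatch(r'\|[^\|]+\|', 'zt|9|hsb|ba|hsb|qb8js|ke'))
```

False

`re.fullmatch` is like wrapping the pattern in `^…$` (in single-line mode).
Here there's no way to consume every character, so the call returns None, and `bool(None)` is False.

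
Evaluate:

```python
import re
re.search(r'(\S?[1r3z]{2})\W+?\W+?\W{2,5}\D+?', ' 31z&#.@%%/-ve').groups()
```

('31z',)

This matches optionally a non-whitespace character, then exactly 2 of one of [1r3z] (captured); then one or more of a non-word character (lazy), then one or more of a non-word character (lazy); then 2 to 5 of a non-word character, then one or more of a non-digit (lazy).
A `+?`/`*?`/`{m,n}?` starts at its minimum and grows only as far as needed for what follows to match.
`search` walks the string left to right and returns the first match it finds.
The match spans [1:12] → '31z&#.@%%/-'.
Captured: group 1 = '31z'.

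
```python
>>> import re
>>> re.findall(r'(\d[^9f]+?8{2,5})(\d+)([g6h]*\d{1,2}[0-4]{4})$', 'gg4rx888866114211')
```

Pattern: a digit, then one or more of any character except [9f] (lazy), then 2 to 5 of a literal '8' (captured); then one or more of a digit (captured); then zero or more of one of [g6h], then 1 to 2 of a digit, then exactly 4 of a character in [0-4] (captured); then anchored at the end.
Walking the string: at [2:17] match '4rx888866114211', groups = ('4rx8888', '661', '14211').
`findall` packs the 3 group values into a tuple for every match.

[('4rx8888', '661', '14211')]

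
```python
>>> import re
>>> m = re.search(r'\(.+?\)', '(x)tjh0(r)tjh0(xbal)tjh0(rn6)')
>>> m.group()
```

'(x)'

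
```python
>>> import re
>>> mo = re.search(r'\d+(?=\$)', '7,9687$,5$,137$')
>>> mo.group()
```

'9687'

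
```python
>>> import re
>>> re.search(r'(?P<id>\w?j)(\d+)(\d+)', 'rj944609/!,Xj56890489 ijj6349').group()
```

'rj944609'

This matches optionally a word character, then a literal 'j' (captured as 'id'); then one or more of a digit (captured); then one or more of a digit (captured).
`re.search` tries every starting position until one works.
The match spans [0:8] → 'rj944609'.
Captured: group 1 = 'rj', group 2 = '94460', group 3 = '9'.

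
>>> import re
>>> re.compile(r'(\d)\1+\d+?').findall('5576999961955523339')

['5', '9', '5', '3']

`\1` is not a pattern — it's the concrete string captured by group 1, re-applied verbatim.
Scanning left to right: at [0:3] match '557', group 1 = '5'; at [4:9] match '99996', group 1 = '9'; at [11:15] match '5552', group 1 = '5'; at [15:19] match '3339', group 1 = '3'.
`findall` collects group 1 from each match (4 total).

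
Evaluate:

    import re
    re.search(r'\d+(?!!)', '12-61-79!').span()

(0, 2)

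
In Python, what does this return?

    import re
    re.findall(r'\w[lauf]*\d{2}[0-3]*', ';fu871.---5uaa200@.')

['fu871', '5uaa200']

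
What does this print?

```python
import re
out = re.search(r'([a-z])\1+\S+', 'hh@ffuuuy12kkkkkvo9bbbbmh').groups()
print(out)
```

The match spans [0:25] → 'hh@ffuuuy12kkkkkvo9bbbbmh'.
Captured: group 1 = 'h'.

('h',)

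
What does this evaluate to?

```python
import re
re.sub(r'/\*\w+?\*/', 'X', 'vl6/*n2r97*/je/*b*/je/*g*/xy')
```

Matches: at [3:12] → '/*n2r97*/'; at [14:19] → '/*b*/'; at [21:26] → '/*g*/'.
Each match is replaced by 'X'.

'vl6XjeXjeXxy'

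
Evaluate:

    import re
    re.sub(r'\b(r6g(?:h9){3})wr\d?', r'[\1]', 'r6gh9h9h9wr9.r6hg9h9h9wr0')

'[r6gh9h9h9].r6hg9h9h9wr0'

This matches a word boundary (`\b`, zero-width); then the literal 'r6g', then the literal 'h9' repeated 3 times (captured); then the literal 'wr', then optionally a digit.
Matches: at [0:12] → 'r6gh9h9h9wr9'.
`\1` in the replacement pulls in group 1's text for each match.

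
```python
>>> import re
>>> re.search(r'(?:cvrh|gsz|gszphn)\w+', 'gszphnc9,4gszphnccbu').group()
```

'gszphnc9'

`re.search` tries every starting position until one works.
The match spans [0:8] → 'gszphnc9'.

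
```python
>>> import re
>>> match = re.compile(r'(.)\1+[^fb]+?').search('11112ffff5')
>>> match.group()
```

'11112'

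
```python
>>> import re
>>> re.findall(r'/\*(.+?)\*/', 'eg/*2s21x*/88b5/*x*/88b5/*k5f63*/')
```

Walking the string: at [2:11] match '/*2s21x*/', group 1 = '2s21x'; at [15:20] match '/*x*/', group 1 = 'x'; at [24:33] match '/*k5f63*/', group 1 = 'k5f63'.
Because there's exactly one group, `findall` drops the full match and keeps group 1 from each hit.

['2s21x', 'x', 'k5f63']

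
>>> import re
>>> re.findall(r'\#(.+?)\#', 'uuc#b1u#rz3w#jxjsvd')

['b1u']

Because the quantifier is non-greedy, it stops expanding at the earliest point where the rest of the pattern can succeed.
Matches: at [3:8] match '#b1u#', group 1 = 'b1u'.
One capturing group, so `findall` returns just the captured substring from the one match — 1 in all.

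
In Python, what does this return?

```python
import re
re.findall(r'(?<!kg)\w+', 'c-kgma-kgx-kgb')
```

['c', 'kgma', 'kgx', 'kgb']

`(?!…)`/`(?<!…)` only lets a position through if the neighbouring text does NOT match; no characters are consumed.
Walking the string: at [0:1] → 'c'; at [2:6] → 'kgma'; at [7:10] → 'kgx'; at [11:14] → 'kgb'.
No capturing groups, so `findall` returns the 4 full match strings.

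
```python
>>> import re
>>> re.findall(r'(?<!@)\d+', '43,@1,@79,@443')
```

['43', '9', '43']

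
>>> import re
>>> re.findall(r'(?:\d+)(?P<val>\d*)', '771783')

['']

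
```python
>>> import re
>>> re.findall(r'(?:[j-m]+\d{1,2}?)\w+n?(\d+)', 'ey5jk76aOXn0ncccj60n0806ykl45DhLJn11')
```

Pattern: one or more of a character in [j-m], then 1 to 2 of a digit (lazy) (non-capturing group); then one or more of a word character, then optionally the literal 'n'; then one or more of a digit (captured).
Scanning left to right: at [3:36] match 'jk76aOXn0ncccj60n0806ykl45DhLJn11', group 1 = '1'.
Because there's exactly one group, `findall` drops the full match and keeps group 1 from the one hit.

['1']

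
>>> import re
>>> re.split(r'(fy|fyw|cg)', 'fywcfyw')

['', 'fy', 'wc', 'fy', 'w']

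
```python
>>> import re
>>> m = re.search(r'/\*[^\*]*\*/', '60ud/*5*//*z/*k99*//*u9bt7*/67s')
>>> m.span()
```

`re.search` scans for the first position where the pattern succeeds.
The match spans [4:9] → '/*5*/'.

(4, 9)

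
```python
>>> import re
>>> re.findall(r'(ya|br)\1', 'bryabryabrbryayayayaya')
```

The backreference `\1` re-matches whatever the first group consumed, character for character.
One capturing group, so `findall` returns just the captured substring from each match — 3 in all.

['br', 'ya', 'ya']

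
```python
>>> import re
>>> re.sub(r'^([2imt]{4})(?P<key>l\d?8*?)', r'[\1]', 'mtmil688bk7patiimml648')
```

'[mtmi]88bk7patiimml648'

The pattern matches anchored at the start of the string; then exactly 4 of one of [2imt] (captured); then the literal 'l', then optionally a digit, then zero or more of the literal '8' (lazy) (captured as 'key').
The `?` after the quantifier makes it lazy — it takes as little as possible before letting the rest of the pattern try.
Matches: at [0:6] → 'mtmil6'.
The replacement refers to a captured group, so each match is rewritten using its own captured text.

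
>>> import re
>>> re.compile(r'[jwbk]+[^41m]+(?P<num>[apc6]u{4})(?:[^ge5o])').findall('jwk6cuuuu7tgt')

Pattern: one or more of one of [jwbk], then one or more of any character except [41m]; then one of [apc6], then exactly 4 of the literal 'u' (captured as 'num'); then any character except [ge5o] (non-capturing group).
Scanning left to right: at [0:10] match 'jwk6cuuuu7', group 1 = 'cuuuu'.
`findall` collects group 1 from the one match (1 total).

['cuuuu']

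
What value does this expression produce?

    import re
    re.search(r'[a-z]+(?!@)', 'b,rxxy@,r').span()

(0, 1)

Because the assertion is negative and zero-width, positions next to the forbidden text are skipped.
Unlike `match`, `search` isn't anchored — it looks for the pattern anywhere in the string.
The match spans [0:1] → 'b'.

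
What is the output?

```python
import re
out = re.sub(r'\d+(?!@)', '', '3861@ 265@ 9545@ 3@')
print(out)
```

1@ 5@ 5@ 3@

The negative lookahead/lookbehind blocks any match where the forbidden context is present.
`sub` substitutes '' at each match site.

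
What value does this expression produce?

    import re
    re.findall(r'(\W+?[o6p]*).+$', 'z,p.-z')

The pattern matches one or more of a non-word character (lazy), then zero or more of one of [o6p] (captured); then one or more of any character; then anchored at the end.
Walking the string: at [1:6] match ',p.-z', group 1 = ',p'.
One capturing group, so `findall` returns just the captured substring from the one match — 1 in all.

[',p']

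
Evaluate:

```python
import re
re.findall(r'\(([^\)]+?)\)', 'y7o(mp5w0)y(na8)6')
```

['mp5w0', 'na8']

Walking the string: at [3:10] match '(mp5w0)', group 1 = 'mp5w0'; at [11:16] match '(na8)', group 1 = 'na8'.
One capturing group, so `findall` returns just the captured substring from each match — 2 in all.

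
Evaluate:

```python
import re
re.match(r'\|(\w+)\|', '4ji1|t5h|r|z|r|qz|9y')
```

`match` is anchored at position 0; if the pattern doesn't fit there, it returns None.
Here the pattern fails at index 0, so the call returns None.

None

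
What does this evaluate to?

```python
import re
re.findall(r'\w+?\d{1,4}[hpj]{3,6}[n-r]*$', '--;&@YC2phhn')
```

Since nothing is captured, `findall` lists the 1 matched substring directly.

['YC2phhn']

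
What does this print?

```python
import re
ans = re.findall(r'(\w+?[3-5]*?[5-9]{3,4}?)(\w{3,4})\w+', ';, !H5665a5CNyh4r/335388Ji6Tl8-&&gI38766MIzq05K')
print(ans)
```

This matches one or more of a word character (lazy), then zero or more of a character in [3-5] (lazy), then 3 to 4 of a character in [5-9] (lazy) (captured); then 3 to 4 of a word character (captured); then one or more of a word character.
Lazy quantifiers expand one character at a time until the remainder of the pattern can match.
Walking the string: at [4:17] match 'H5665a5CNyh4r', groups = ('H566', '5a5C'); at [33:47] match 'gI38766MIzq05K', groups = ('gI3876', '6MIz').
With 2 capturing groups, `findall` returns a 2-tuple per match.

[('H566', '5a5C'), ('gI3876', '6MIz')]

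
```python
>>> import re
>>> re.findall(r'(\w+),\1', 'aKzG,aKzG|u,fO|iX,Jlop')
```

`\1` has to match the exact text group 1 already captured.
Scanning left to right: at [0:9] match 'aKzG,aKzG', group 1 = 'aKzG'.
One capturing group, so `findall` returns just the captured substring from the one match — 1 in all.

['aKzG']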